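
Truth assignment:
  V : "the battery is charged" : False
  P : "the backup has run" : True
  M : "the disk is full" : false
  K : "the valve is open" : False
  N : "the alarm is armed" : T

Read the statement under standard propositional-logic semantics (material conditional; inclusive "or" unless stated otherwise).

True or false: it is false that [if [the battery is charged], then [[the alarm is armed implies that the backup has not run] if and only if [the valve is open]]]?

false

This is ¬(V → ((N → ¬P) ↔ K)).

¬P = ¬T = F
N → ¬P = T → F = F
(N → ¬P) ↔ K = F ↔ F = T
V → ((N → ¬P) ↔ K) = F → T = T
¬(V → ((N → ¬P) ↔ K)) = ¬T = F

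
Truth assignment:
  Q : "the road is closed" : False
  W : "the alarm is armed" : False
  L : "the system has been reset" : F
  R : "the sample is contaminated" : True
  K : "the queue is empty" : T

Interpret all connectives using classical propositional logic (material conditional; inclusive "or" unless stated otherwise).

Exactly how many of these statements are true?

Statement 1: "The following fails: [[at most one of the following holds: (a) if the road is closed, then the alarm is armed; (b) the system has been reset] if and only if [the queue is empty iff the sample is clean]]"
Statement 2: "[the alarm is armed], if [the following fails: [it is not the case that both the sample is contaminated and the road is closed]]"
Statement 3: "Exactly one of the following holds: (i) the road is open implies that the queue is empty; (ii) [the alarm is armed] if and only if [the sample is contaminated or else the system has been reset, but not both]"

3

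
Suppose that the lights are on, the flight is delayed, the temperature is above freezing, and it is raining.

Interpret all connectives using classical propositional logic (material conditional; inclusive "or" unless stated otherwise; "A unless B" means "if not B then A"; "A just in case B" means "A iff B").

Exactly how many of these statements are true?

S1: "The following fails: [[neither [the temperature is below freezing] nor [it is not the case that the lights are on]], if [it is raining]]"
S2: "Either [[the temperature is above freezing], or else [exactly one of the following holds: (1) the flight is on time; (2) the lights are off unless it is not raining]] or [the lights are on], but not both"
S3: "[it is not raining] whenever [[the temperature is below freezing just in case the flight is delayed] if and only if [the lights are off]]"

0

Let S = "it is raining" (True), R = "the temperature is below freezing" (False), P = "the lights are on" (True), Q = "the flight is delayed" (True).

S1: Formalization: not (S -> (R nor not P))

not P = not True = False
R nor not P = False nor False = True
S -> (R nor not P) = True -> True = True
not (S -> (R nor not P)) = not True = False
So S1 is false.

S2: This is (not R or (not Q xor (not P or not S))) xor P.

not R = not False = True
not Q = not True = False
not P = not True = False
not S = not True = False
not P or not S = False or False = False
not Q xor (not P or not S) = False xor False = False
not R or (not Q xor (not P or not S)) = True or False = True
(not R or (not Q xor (not P or not S))) xor P = True xor True = False
Hence S2 is false.

S3: Formalization: ((R iff Q) iff not P) -> not S

R iff Q = False iff True = False
not P = not True = False
(R iff Q) iff not P = False iff False = True
not S = not True = False
((R iff Q) iff not P) -> not S = True -> False = False
So S3 is false.

True statements: 0 (none).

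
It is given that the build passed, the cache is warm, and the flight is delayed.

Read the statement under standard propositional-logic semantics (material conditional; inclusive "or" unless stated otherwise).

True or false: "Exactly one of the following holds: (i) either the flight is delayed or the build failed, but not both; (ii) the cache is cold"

Let N = "the flight is delayed" (T), S = "the build passed" (T), P = "the cache is warm" (T).
Formalization: (N xor ~S) xor ~P

~S = ~T = F
N xor ~S = T xor F = T
~P = ~T = F
(N xor ~S) xor ~P = T xor F = T

true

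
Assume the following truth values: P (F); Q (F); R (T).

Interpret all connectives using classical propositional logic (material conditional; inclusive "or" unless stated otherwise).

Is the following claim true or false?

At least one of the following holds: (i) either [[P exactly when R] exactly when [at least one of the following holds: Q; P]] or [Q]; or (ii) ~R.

Formalization: (((P <-> R) <-> (Q | P)) | Q) | ~R

P <-> R = F <-> T = F
Q | P = F | F = F
(P <-> R) <-> (Q | P) = F <-> F = T
((P <-> R) <-> (Q | P)) | Q = T | F = T
~R = ~T = F
(((P <-> R) <-> (Q | P)) | Q) | ~R = T | F = T

True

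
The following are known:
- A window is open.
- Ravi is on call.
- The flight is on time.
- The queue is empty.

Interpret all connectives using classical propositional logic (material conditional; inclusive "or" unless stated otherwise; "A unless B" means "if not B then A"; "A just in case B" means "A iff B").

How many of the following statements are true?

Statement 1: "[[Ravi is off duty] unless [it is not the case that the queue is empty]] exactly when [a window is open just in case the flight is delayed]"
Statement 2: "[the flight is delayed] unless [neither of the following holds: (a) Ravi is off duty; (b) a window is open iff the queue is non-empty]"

2

Let Q = "Ravi is on call" (True), S = "the queue is empty" (True), P = "a window is open" (True), R = "the flight is delayed" (False).

Statement 1: This is (not Q or not S) iff (P iff R).

not Q = not True = False
not S = not True = False
not Q or not S = False or False = False
P iff R = True iff False = False
(not Q or not S) iff (P iff R) = False iff False = True
Hence Statement 1 is true.

Statement 2: Parsed as R or (not Q nor (P iff not S))

not Q = not True = False
not S = not True = False
P iff not S = True iff False = False
not Q nor (P iff not S) = False nor False = True
R or (not Q nor (P iff not S)) = False or True = True
Hence Statement 2 is true.

2 of the 2 statements are true.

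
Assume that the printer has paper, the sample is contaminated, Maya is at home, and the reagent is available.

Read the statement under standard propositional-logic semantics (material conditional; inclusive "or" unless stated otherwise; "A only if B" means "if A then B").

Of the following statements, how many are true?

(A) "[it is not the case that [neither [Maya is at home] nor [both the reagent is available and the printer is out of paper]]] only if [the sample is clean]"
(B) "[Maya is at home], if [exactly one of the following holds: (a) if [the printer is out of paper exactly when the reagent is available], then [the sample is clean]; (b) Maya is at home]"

1

Let H = "Maya is at home" (T), R = "the reagent is available" (T), M = "the printer has paper" (T), D = "the sample is contaminated" (T).

(A): This is ¬(H ↓ (R ∧ ¬M)) → ¬D.

¬M = ¬T = F
R ∧ ¬M = T ∧ F = F
H ↓ (R ∧ ¬M) = T ↓ F = F
¬(H ↓ (R ∧ ¬M)) = ¬F = T
¬D = ¬T = F
¬(H ↓ (R ∧ ¬M)) → ¬D = T → F = F
Thus (A) is false.

(B): Parsed as (((¬M ↔ R) → ¬D) ⊕ H) → H

¬M = ¬T = F
¬M ↔ R = F ↔ T = F
¬D = ¬T = F
(¬M ↔ R) → ¬D = F → F = T
((¬M ↔ R) → ¬D) ⊕ H = T ⊕ T = F
(((¬M ↔ R) → ¬D) ⊕ H) → H = F → T = T
So (B) is true.

True statements: 1 ((B)).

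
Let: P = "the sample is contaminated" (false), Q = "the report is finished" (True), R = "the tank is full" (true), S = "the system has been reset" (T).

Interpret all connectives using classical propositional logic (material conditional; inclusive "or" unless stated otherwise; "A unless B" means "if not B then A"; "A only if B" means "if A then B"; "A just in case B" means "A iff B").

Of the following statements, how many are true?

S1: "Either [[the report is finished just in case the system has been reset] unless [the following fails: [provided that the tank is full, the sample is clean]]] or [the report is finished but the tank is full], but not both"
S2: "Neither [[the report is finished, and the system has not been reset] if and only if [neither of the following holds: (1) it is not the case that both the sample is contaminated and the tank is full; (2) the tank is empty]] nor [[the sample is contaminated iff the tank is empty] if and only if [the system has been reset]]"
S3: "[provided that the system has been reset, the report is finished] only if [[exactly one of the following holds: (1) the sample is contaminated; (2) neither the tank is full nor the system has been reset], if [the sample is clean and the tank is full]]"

S1: Formalization: ((Q <-> S) | ~(R -> ~P)) xor (Q & R)

Q <-> S = T <-> T = T
~P = ~F = T
R -> ~P = T -> T = T
~(R -> ~P) = ~T = F
(Q <-> S) | ~(R -> ~P) = T | F = T
Q & R = T & T = T
((Q <-> S) | ~(R -> ~P)) xor (Q & R) = T xor T = F
Hence S1 is false.

S2: In symbols: ((Q & ~S) <-> ((P nand R) nor ~R)) nor ((P <-> ~R) <-> S)

~S = ~T = F
Q & ~S = T & F = F
P nand R = F nand T = T
~R = ~T = F
(P nand R) nor ~R = T nor F = F
(Q & ~S) <-> ((P nand R) nor ~R) = F <-> F = T
~R = ~T = F
P <-> ~R = F <-> F = T
(P <-> ~R) <-> S = T <-> T = T
((Q & ~S) <-> ((P nand R) nor ~R)) nor ((P <-> ~R) <-> S) = T nor T = F
Thus S2 is false.

S3: In symbols: (S -> Q) -> ((~P & R) -> (P xor (R nor S)))

S -> Q = T -> T = T
~P = ~F = T
~P & R = T & T = T
R nor S = T nor T = F
P xor (R nor S) = F xor F = F
(~P & R) -> (P xor (R nor S)) = T -> F = F
(S -> Q) -> ((~P & R) -> (P xor (R nor S))) = T -> F = F
So S3 is false.

0 of the 3 statements are true (none).

0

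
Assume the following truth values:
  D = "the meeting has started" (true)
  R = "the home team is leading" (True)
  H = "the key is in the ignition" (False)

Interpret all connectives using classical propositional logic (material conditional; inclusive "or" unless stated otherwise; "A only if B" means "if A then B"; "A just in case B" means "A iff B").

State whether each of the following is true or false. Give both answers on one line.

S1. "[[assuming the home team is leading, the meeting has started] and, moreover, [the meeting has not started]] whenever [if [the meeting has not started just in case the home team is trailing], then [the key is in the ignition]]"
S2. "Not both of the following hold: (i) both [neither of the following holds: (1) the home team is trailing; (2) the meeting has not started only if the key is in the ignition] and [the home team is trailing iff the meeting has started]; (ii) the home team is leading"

S1: Parsed as ((~D <-> ~R) -> H) -> ((R -> D) & ~D)

~D = ~T = F
~R = ~T = F
~D <-> ~R = F <-> F = T
(~D <-> ~R) -> H = T -> F = F
R -> D = T -> T = T
~D = ~T = F
(R -> D) & ~D = T & F = F
((~D <-> ~R) -> H) -> ((R -> D) & ~D) = F -> F = T
So S1 is true.

S2: This is ((~R nor (~D -> H)) & (~R <-> D)) nand R.

~R = ~T = F
~D = ~T = F
~D -> H = F -> F = T
~R nor (~D -> H) = F nor T = F
~R = ~T = F
~R <-> D = F <-> T = F
(~R nor (~D -> H)) & (~R <-> D) = F & F = F
((~R nor (~D -> H)) & (~R <-> D)) nand R = F nand T = T
Hence S2 is true.

S1 T, S2 T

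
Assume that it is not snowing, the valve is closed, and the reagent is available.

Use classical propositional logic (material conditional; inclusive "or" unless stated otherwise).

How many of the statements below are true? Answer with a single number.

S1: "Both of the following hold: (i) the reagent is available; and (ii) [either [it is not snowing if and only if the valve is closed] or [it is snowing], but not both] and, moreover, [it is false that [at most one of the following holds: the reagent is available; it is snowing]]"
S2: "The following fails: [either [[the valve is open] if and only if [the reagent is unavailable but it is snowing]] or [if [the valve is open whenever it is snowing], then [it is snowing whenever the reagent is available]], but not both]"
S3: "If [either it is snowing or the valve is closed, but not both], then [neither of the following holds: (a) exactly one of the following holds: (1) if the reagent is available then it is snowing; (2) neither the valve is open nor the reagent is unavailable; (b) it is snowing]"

0

Let R = "the reagent is available" (True), P = "it is snowing" (False), Q = "the valve is open" (False).

S1: In symbols: R and (((not P iff not Q) xor P) and not (R nand P))

not P = not False = True
not Q = not False = True
not P iff not Q = True iff True = True
(not P iff not Q) xor P = True xor False = True
R nand P = True nand False = True
not (R nand P) = not True = False
((not P iff not Q) xor P) and not (R nand P) = True and False = False
R and (((not P iff not Q) xor P) and not (R nand P)) = True and False = False
Thus S1 is false.

S2: In symbols: not ((Q iff (not R and P)) xor ((P -> Q) -> (R -> P)))

not R = not True = False
not R and P = False and False = False
Q iff (not R and P) = False iff False = True
P -> Q = False -> False = True
R -> P = True -> False = False
(P -> Q) -> (R -> P) = True -> False = False
(Q iff (not R and P)) xor ((P -> Q) -> (R -> P)) = True xor False = True
not ((Q iff (not R and P)) xor ((P -> Q) -> (R -> P))) = not True = False
Hence S2 is false.

S3: Parsed as (P xor not Q) -> (((R -> P) xor (Q nor not R)) nor P)

not Q = not False = True
P xor not Q = False xor True = True
R -> P = True -> False = False
not R = not True = False
Q nor not R = False nor False = True
(R -> P) xor (Q nor not R) = False xor True = True
((R -> P) xor (Q nor not R)) nor P = True nor False = False
(P xor not Q) -> (((R -> P) xor (Q nor not R)) nor P) = True -> False = False
So S3 is false.

Count: 0.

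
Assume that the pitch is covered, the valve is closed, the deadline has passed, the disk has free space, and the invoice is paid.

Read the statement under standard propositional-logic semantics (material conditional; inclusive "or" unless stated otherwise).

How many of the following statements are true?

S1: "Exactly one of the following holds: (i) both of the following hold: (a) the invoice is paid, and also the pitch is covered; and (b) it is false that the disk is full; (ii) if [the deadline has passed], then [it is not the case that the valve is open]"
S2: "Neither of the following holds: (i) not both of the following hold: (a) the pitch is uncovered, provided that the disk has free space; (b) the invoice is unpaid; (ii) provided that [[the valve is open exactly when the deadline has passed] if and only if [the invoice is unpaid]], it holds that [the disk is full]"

Let R = "the invoice is paid" (T), H = "the pitch is covered" (T), G = "the disk is full" (F), V = "the deadline has passed" (T), L = "the valve is open" (F).

S1: Formalization: ((R & H) & ~G) xor (V -> ~L)

R & H = T & T = T
~G = ~F = T
(R & H) & ~G = T & T = T
~L = ~F = T
V -> ~L = T -> T = T
((R & H) & ~G) xor (V -> ~L) = T xor T = F
Hence S1 is false.

S2: This is ((~G -> ~H) nand ~R) nor (((L <-> V) <-> ~R) -> G).

~G = ~F = T
~H = ~T = F
~G -> ~H = T -> F = F
~R = ~T = F
(~G -> ~H) nand ~R = F nand F = T
L <-> V = F <-> T = F
~R = ~T = F
(L <-> V) <-> ~R = F <-> F = T
((L <-> V) <-> ~R) -> G = T -> F = F
((~G -> ~H) nand ~R) nor (((L <-> V) <-> ~R) -> G) = T nor F = F
Thus S2 is false.

0 of the 2 statements are true (none).

0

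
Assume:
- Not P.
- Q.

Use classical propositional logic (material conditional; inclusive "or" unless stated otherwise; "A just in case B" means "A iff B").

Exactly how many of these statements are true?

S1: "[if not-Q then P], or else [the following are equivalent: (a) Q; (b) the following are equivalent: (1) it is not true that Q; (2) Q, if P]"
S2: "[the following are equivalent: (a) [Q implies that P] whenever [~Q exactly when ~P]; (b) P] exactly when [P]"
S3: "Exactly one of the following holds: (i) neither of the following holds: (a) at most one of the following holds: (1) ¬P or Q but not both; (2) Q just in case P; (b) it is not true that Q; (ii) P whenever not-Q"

3

S1: This is (¬Q → P) ∨ (Q ↔ (¬Q ↔ (P → Q))).

¬Q = ¬T = F
¬Q → P = F → F = T
¬Q = ¬T = F
P → Q = F → T = T
¬Q ↔ (P → Q) = F ↔ T = F
Q ↔ (¬Q ↔ (P → Q)) = T ↔ F = F
(¬Q → P) ∨ (Q ↔ (¬Q ↔ (P → Q))) = T ∨ F = T
So S1 is true.

S2: Formalization: (((¬Q ↔ ¬P) → (Q → P)) ↔ P) ↔ P

¬Q = ¬T = F
¬P = ¬F = T
¬Q ↔ ¬P = F ↔ T = F
Q → P = T → F = F
(¬Q ↔ ¬P) → (Q → P) = F → F = T
((¬Q ↔ ¬P) → (Q → P)) ↔ P = T ↔ F = F
(((¬Q ↔ ¬P) → (Q → P)) ↔ P) ↔ P = F ↔ F = T
Thus S2 is true.

S3: In symbols: (((¬P ⊕ Q) ↑ (Q ↔ P)) ↓ ¬Q) ⊕ (¬Q → P)

¬P = ¬F = T
¬P ⊕ Q = T ⊕ T = F
Q ↔ P = T ↔ F = F
(¬P ⊕ Q) ↑ (Q ↔ P) = F ↑ F = T
¬Q = ¬T = F
((¬P ⊕ Q) ↑ (Q ↔ P)) ↓ ¬Q = T ↓ F = F
¬Q = ¬T = F
¬Q → P = F → F = T
(((¬P ⊕ Q) ↑ (Q ↔ P)) ↓ ¬Q) ⊕ (¬Q → P) = F ⊕ T = T
So S3 is true.

3 of the 3 statements are true (S1, S2, S3).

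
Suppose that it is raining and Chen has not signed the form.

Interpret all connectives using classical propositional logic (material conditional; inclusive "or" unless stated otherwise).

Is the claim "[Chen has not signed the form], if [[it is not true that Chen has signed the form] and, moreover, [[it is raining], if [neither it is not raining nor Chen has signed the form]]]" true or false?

Let L = "Chen has signed the form" (False), N = "it is raining" (True).
This is (not L and ((not N nor L) -> N)) -> not L.

not L = not False = True
not N = not True = False
not N nor L = False nor False = True
(not N nor L) -> N = True -> True = True
not L and ((not N nor L) -> N) = True and True = True
not L = not False = True
(not L and ((not N nor L) -> N)) -> not L = True -> True = True

True.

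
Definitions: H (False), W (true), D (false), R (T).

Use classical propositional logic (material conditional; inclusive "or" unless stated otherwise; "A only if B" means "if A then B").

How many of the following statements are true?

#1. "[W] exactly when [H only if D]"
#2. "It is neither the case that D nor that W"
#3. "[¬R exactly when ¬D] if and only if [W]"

1

#1: Parsed as W <-> (H -> D)

H -> D = F -> F = T
W <-> (H -> D) = T <-> T = T
Hence #1 is true.

#2: In symbols: D nor W

D nor W = F nor T = F
Hence #2 is false.

#3: Parsed as (~R <-> ~D) <-> W

~R = ~T = F
~D = ~F = T
~R <-> ~D = F <-> T = F
(~R <-> ~D) <-> W = F <-> T = F
So #3 is false.

Count: 1.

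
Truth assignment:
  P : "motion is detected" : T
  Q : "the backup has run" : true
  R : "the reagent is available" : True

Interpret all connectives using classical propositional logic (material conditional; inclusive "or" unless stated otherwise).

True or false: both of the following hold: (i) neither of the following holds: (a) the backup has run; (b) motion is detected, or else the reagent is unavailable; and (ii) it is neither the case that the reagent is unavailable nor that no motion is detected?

Values: Q=True, P=True, R=True.
Formalization: (Q nor (P or not R)) and (not R nor not P)

not R = not True = False
P or not R = True or False = True
Q nor (P or not R) = True nor True = False
not R = not True = False
not P = not True = False
not R nor not P = False nor False = True
(Q nor (P or not R)) and (not R nor not P) = False and True = False

False.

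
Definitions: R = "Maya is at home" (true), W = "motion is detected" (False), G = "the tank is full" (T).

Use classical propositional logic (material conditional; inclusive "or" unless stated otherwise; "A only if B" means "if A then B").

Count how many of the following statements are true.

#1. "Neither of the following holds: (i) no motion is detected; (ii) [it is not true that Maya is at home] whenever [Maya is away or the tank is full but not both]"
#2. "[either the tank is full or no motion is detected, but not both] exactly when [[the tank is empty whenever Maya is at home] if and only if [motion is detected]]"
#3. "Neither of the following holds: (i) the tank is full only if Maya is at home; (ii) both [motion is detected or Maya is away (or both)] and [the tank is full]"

0

#1: Formalization: ¬W ↓ ((¬R ⊕ G) → ¬R)

¬W = ¬F = T
¬R = ¬T = F
¬R ⊕ G = F ⊕ T = T
¬R = ¬T = F
(¬R ⊕ G) → ¬R = T → F = F
¬W ↓ ((¬R ⊕ G) → ¬R) = T ↓ F = F
So #1 is false.

#2: This is (G ⊕ ¬W) ↔ ((R → ¬G) ↔ W).

¬W = ¬F = T
G ⊕ ¬W = T ⊕ T = F
¬G = ¬T = F
R → ¬G = T → F = F
(R → ¬G) ↔ W = F ↔ F = T
(G ⊕ ¬W) ↔ ((R → ¬G) ↔ W) = F ↔ T = F
Thus #2 is false.

#3: Formalization: (G → R) ↓ ((W ∨ ¬R) ∧ G)

G → R = T → T = T
¬R = ¬T = F
W ∨ ¬R = F ∨ F = F
(W ∨ ¬R) ∧ G = F ∧ T = F
(G → R) ↓ ((W ∨ ¬R) ∧ G) = T ↓ F = F
Hence #3 is false.

True statements: 0 (none).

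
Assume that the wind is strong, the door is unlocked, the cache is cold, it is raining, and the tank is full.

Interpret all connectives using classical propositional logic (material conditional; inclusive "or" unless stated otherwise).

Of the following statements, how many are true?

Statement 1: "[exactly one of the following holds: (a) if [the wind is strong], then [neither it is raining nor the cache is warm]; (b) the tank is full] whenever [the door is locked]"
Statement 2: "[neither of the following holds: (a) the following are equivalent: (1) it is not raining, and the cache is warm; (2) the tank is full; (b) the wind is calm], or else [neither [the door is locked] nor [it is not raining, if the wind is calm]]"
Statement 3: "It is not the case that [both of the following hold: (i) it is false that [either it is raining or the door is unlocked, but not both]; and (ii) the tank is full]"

2

Let L = "the door is locked" (F), V = "the wind is strong" (T), Q = "it is raining" (T), D = "the cache is warm" (F), U = "the tank is full" (T).

Statement 1: In symbols: L -> ((V -> (Q nor D)) xor U)

Q nor D = T nor F = F
V -> (Q nor D) = T -> F = F
(V -> (Q nor D)) xor U = F xor T = T
L -> ((V -> (Q nor D)) xor U) = F -> T = T
Hence Statement 1 is true.

Statement 2: This is (((~Q & D) <-> U) nor ~V) | (L nor (~V -> ~Q)).

~Q = ~T = F
~Q & D = F & F = F
(~Q & D) <-> U = F <-> T = F
~V = ~T = F
((~Q & D) <-> U) nor ~V = F nor F = T
~V = ~T = F
~Q = ~T = F
~V -> ~Q = F -> F = T
L nor (~V -> ~Q) = F nor T = F
(((~Q & D) <-> U) nor ~V) | (L nor (~V -> ~Q)) = T | F = T
Thus Statement 2 is true.

Statement 3: Formalization: ~(~(Q xor ~L) & U)

~L = ~F = T
Q xor ~L = T xor T = F
~(Q xor ~L) = ~F = T
~(Q xor ~L) & U = T & T = T
~(~(Q xor ~L) & U) = ~T = F
Thus Statement 3 is false.

2 of the 3 statements are true (Statement 1, Statement 2).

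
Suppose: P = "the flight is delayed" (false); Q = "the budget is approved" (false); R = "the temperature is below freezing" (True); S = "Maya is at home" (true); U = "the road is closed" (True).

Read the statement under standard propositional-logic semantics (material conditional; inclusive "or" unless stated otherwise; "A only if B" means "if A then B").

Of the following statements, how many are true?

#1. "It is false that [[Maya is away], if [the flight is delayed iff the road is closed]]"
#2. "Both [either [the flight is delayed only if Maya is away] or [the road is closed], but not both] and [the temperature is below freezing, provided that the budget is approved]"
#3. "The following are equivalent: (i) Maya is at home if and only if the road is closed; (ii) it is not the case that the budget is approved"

1

#1: This is not ((P iff U) -> not S).

P iff U = False iff True = False
not S = not True = False
(P iff U) -> not S = False -> False = True
not ((P iff U) -> not S) = not True = False
Hence #1 is false.

#2: In symbols: ((P -> not S) xor U) and (Q -> R)

not S = not True = False
P -> not S = False -> False = True
(P -> not S) xor U = True xor True = False
Q -> R = False -> True = True
((P -> not S) xor U) and (Q -> R) = False and True = False
Hence #2 is false.

#3: Parsed as (S iff U) iff not Q

S iff U = True iff True = True
not Q = not False = True
(S iff U) iff not Q = True iff True = True
Thus #3 is true.

Count: 1.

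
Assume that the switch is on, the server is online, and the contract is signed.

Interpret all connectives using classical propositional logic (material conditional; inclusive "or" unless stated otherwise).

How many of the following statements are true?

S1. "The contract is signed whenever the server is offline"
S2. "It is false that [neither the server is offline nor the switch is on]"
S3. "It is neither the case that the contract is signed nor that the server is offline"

2

Let U = "the server is online" (T), K = "the contract is signed" (T), R = "the switch is on" (T).

S1: Formalization: ¬U → K

¬U = ¬T = F
¬U → K = F → T = T
So S1 is true.

S2: In symbols: ¬(¬U ↓ R)

¬U = ¬T = F
¬U ↓ R = F ↓ T = F
¬(¬U ↓ R) = ¬F = T
Hence S2 is true.

S3: In symbols: K ↓ ¬U

¬U = ¬T = F
K ↓ ¬U = T ↓ F = F
Thus S3 is false.

2 of the 3 statements are true.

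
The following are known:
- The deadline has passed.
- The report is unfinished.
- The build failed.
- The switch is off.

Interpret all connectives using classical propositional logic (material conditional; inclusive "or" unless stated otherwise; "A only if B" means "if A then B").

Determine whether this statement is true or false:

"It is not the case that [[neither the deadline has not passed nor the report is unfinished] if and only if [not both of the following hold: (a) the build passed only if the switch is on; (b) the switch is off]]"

Let S = "the deadline has passed" (T), W = "the report is finished" (F), N = "the build passed" (F), L = "the switch is on" (F).
Formalization: ~((~S nor ~W) <-> ((N -> L) nand ~L))

~S = ~T = F
~W = ~F = T
~S nor ~W = F nor T = F
N -> L = F -> F = T
~L = ~F = T
(N -> L) nand ~L = T nand T = F
(~S nor ~W) <-> ((N -> L) nand ~L) = F <-> F = T
~((~S nor ~W) <-> ((N -> L) nand ~L)) = ~T = F

The statement is false.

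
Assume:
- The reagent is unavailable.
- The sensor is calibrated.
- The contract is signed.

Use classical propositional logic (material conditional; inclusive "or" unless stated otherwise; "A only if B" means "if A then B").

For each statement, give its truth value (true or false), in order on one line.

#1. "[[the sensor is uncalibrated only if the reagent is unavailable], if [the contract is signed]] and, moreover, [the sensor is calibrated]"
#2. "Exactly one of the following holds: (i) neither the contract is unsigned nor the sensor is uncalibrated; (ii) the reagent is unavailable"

Let R = "the contract is signed" (True), Q = "the sensor is calibrated" (True), P = "the reagent is available" (False).

#1: Formalization: (R -> (not Q -> not P)) and Q

not Q = not True = False
not P = not False = True
not Q -> not P = False -> True = True
R -> (not Q -> not P) = True -> True = True
(R -> (not Q -> not P)) and Q = True and True = True
So #1 is true.

#2: Parsed as (not R nor not Q) xor not P

not R = not True = False
not Q = not True = False
not R nor not Q = False nor False = True
not P = not False = True
(not R nor not Q) xor not P = True xor True = False
Thus #2 is false.

#1 T, #2 F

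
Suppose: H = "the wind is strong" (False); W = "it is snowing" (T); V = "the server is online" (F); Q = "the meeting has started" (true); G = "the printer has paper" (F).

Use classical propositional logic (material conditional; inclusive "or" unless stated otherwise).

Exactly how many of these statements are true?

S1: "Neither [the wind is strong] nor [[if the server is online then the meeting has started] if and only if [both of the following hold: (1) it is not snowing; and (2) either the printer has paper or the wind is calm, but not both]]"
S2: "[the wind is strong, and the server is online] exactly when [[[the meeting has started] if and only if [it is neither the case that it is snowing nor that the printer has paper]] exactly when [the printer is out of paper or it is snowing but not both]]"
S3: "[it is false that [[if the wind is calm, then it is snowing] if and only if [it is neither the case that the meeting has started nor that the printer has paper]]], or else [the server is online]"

S1: Formalization: H ↓ ((V → Q) ↔ (¬W ∧ (G ⊕ ¬H)))

V → Q = F → T = T
¬W = ¬T = F
¬H = ¬F = T
G ⊕ ¬H = F ⊕ T = T
¬W ∧ (G ⊕ ¬H) = F ∧ T = F
(V → Q) ↔ (¬W ∧ (G ⊕ ¬H)) = T ↔ F = F
H ↓ ((V → Q) ↔ (¬W ∧ (G ⊕ ¬H))) = F ↓ F = T
Hence S1 is true.

S2: This is (H ∧ V) ↔ ((Q ↔ (W ↓ G)) ↔ (¬G ⊕ W)).

H ∧ V = F ∧ F = F
W ↓ G = T ↓ F = F
Q ↔ (W ↓ G) = T ↔ F = F
¬G = ¬F = T
¬G ⊕ W = T ⊕ T = F
(Q ↔ (W ↓ G)) ↔ (¬G ⊕ W) = F ↔ F = T
(H ∧ V) ↔ ((Q ↔ (W ↓ G)) ↔ (¬G ⊕ W)) = F ↔ T = F
Thus S2 is false.

S3: This is ¬((¬H → W) ↔ (Q ↓ G)) ∨ V.

¬H = ¬F = T
¬H → W = T → T = T
Q ↓ G = T ↓ F = F
(¬H → W) ↔ (Q ↓ G) = T ↔ F = F
¬((¬H → W) ↔ (Q ↓ G)) = ¬F = T
¬((¬H → W) ↔ (Q ↓ G)) ∨ V = T ∨ F = T
Thus S3 is true.

2 of the 3 statements are true.

2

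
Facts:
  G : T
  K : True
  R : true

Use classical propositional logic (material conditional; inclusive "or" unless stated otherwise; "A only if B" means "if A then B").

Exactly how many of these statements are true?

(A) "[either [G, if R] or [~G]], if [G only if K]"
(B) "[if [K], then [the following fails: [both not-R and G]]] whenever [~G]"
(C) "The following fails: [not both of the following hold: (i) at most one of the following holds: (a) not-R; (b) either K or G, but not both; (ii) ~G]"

(A): Parsed as (G → K) → ((R → G) ∨ ¬G)

G → K = T → T = T
R → G = T → T = T
¬G = ¬T = F
(R → G) ∨ ¬G = T ∨ F = T
(G → K) → ((R → G) ∨ ¬G) = T → T = T
Hence (A) is true.

(B): Parsed as ¬G → (K → ¬(¬R ∧ G))

¬G = ¬T = F
¬R = ¬T = F
¬R ∧ G = F ∧ T = F
¬(¬R ∧ G) = ¬F = T
K → ¬(¬R ∧ G) = T → T = T
¬G → (K → ¬(¬R ∧ G)) = F → T = T
So (B) is true.

(C): Parsed as ¬((¬R ↑ (K ⊕ G)) ↑ ¬G)

¬R = ¬T = F
K ⊕ G = T ⊕ T = F
¬R ↑ (K ⊕ G) = F ↑ F = T
¬G = ¬T = F
(¬R ↑ (K ⊕ G)) ↑ ¬G = T ↑ F = T
¬((¬R ↑ (K ⊕ G)) ↑ ¬G) = ¬T = F
Hence (C) is false.

Count: 2.

2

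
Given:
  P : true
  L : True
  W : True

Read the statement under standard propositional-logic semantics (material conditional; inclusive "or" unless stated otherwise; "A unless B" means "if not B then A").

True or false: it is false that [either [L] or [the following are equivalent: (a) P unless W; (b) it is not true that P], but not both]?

False

In symbols: ¬(L ⊕ ((P ∨ W) ↔ ¬P))

P ∨ W = T ∨ T = T
¬P = ¬T = F
(P ∨ W) ↔ ¬P = T ↔ F = F
L ⊕ ((P ∨ W) ↔ ¬P) = T ⊕ F = T
¬(L ⊕ ((P ∨ W) ↔ ¬P)) = ¬T = F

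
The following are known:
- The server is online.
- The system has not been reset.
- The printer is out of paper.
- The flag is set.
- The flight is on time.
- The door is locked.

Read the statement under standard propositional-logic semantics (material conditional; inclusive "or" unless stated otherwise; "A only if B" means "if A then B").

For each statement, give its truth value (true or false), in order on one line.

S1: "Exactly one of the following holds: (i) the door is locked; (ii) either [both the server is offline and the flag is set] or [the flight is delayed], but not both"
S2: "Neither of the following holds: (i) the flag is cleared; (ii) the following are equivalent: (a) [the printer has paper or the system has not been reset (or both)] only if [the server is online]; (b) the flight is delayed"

S1 True, S2 True

Let M = "the door is locked" (T), S = "the server is online" (T), H = "the flag is set" (T), U = "the flight is delayed" (F), N = "the printer has paper" (F), V = "the system has been reset" (F).

S1: Formalization: M ⊕ ((¬S ∧ H) ⊕ U)

¬S = ¬T = F
¬S ∧ H = F ∧ T = F
(¬S ∧ H) ⊕ U = F ⊕ F = F
M ⊕ ((¬S ∧ H) ⊕ U) = T ⊕ F = T
Thus S1 is true.

S2: Formalization: ¬H ↓ (((N ∨ ¬V) → S) ↔ U)

¬H = ¬T = F
¬V = ¬F = T
N ∨ ¬V = F ∨ T = T
(N ∨ ¬V) → S = T → T = T
((N ∨ ¬V) → S) ↔ U = T ↔ F = F
¬H ↓ (((N ∨ ¬V) → S) ↔ U) = F ↓ F = T
Hence S2 is true.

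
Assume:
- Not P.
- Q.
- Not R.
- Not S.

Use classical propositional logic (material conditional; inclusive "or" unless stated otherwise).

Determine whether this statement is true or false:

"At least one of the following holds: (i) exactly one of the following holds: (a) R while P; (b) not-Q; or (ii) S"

Parsed as ((R & P) xor ~Q) | S

R & P = F & F = F
~Q = ~T = F
(R & P) xor ~Q = F xor F = F
((R & P) xor ~Q) | S = F | F = F

False.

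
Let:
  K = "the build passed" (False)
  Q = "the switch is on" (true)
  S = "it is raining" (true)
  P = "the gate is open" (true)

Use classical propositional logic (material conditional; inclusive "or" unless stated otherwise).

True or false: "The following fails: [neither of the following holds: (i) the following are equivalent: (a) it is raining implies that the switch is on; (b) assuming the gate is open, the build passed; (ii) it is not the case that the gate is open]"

False.

Values: S=T, Q=T, P=T, K=F.
Parsed as ¬(((S → Q) ↔ (P → K)) ↓ ¬P)

S → Q = T → T = T
P → K = T → F = F
(S → Q) ↔ (P → K) = T ↔ F = F
¬P = ¬T = F
((S → Q) ↔ (P → K)) ↓ ¬P = F ↓ F = T
¬(((S → Q) ↔ (P → K)) ↓ ¬P) = ¬T = F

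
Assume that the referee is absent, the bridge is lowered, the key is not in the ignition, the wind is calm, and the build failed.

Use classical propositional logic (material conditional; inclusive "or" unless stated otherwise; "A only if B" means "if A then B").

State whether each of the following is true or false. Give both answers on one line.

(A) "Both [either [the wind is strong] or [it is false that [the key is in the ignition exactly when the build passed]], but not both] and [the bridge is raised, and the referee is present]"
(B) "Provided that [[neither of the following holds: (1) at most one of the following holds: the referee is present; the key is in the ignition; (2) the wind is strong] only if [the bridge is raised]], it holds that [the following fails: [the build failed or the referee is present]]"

Let N = "the wind is strong" (F), R = "the key is in the ignition" (F), W = "the build passed" (F), U = "the bridge is raised" (F), D = "the referee is present" (F).

(A): In symbols: (N ⊕ ¬(R ↔ W)) ∧ (U ∧ D)

R ↔ W = F ↔ F = T
¬(R ↔ W) = ¬T = F
N ⊕ ¬(R ↔ W) = F ⊕ F = F
U ∧ D = F ∧ F = F
(N ⊕ ¬(R ↔ W)) ∧ (U ∧ D) = F ∧ F = F
Thus (A) is false.

(B): This is (((D ↑ R) ↓ N) → U) → ¬(¬W ∨ D).

D ↑ R = F ↑ F = T
(D ↑ R) ↓ N = T ↓ F = F
((D ↑ R) ↓ N) → U = F → F = T
¬W = ¬F = T
¬W ∨ D = T ∨ F = T
¬(¬W ∨ D) = ¬T = F
(((D ↑ R) ↓ N) → U) → ¬(¬W ∨ D) = T → F = F
Thus (B) is false.

(A) false, (B) false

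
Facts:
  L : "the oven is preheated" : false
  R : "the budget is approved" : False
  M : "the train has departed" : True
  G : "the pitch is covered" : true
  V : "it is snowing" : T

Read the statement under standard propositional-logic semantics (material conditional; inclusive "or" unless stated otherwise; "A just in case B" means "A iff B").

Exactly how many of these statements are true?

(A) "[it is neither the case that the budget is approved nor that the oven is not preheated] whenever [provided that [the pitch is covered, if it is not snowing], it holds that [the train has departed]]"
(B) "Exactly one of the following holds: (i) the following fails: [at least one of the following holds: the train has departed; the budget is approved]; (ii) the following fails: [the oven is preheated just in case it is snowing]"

(A): This is ((not V -> G) -> M) -> (R nor not L).

not V = not True = False
not V -> G = False -> True = True
(not V -> G) -> M = True -> True = True
not L = not False = True
R nor not L = False nor True = False
((not V -> G) -> M) -> (R nor not L) = True -> False = False
So (A) is false.

(B): This is not (M or R) xor not (L iff V).

M or R = True or False = True
not (M or R) = not True = False
L iff V = False iff True = False
not (L iff V) = not False = True
not (M or R) xor not (L iff V) = False xor True = True
So (B) is true.

True statements: 1.

1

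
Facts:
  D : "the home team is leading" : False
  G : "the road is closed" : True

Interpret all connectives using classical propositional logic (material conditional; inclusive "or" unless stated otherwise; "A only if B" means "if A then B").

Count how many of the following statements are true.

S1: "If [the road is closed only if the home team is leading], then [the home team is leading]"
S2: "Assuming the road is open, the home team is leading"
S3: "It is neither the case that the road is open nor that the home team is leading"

S1: Parsed as (G -> D) -> D

G -> D = True -> False = False
(G -> D) -> D = False -> False = True
So S1 is true.

S2: Formalization: not G -> D

not G = not True = False
not G -> D = False -> False = True
Thus S2 is true.

S3: Formalization: not G nor D

not G = not True = False
not G nor D = False nor False = True
Thus S3 is true.

Count: 3.

3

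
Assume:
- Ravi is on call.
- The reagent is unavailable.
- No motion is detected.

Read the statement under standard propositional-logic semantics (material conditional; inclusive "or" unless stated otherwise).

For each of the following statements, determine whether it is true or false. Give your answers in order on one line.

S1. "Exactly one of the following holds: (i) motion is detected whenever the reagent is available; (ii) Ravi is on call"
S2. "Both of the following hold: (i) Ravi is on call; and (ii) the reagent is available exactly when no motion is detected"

Let R = "the reagent is available" (F), N = "motion is detected" (F), S = "Ravi is on call" (T).

S1: This is (R → N) ⊕ S.

R → N = F → F = T
(R → N) ⊕ S = T ⊕ T = F
Thus S1 is false.

S2: Formalization: S ∧ (R ↔ ¬N)

¬N = ¬F = T
R ↔ ¬N = F ↔ T = F
S ∧ (R ↔ ¬N) = T ∧ F = F
So S2 is false.

S1 False; S2 False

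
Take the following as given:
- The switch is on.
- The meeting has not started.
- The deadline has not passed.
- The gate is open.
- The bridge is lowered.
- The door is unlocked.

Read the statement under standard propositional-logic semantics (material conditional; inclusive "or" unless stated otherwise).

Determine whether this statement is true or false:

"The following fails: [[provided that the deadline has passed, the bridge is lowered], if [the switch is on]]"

False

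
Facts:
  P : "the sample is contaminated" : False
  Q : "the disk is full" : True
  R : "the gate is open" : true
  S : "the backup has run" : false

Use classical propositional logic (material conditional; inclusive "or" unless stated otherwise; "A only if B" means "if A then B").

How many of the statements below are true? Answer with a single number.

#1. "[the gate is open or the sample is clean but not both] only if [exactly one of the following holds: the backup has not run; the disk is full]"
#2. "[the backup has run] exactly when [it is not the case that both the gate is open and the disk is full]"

#1: In symbols: (R xor ~P) -> (~S xor Q)

~P = ~F = T
R xor ~P = T xor T = F
~S = ~F = T
~S xor Q = T xor T = F
(R xor ~P) -> (~S xor Q) = F -> F = T
So #1 is true.

#2: In symbols: S <-> (R nand Q)

R nand Q = T nand T = F
S <-> (R nand Q) = F <-> F = T
Hence #2 is true.

Count: 2.

2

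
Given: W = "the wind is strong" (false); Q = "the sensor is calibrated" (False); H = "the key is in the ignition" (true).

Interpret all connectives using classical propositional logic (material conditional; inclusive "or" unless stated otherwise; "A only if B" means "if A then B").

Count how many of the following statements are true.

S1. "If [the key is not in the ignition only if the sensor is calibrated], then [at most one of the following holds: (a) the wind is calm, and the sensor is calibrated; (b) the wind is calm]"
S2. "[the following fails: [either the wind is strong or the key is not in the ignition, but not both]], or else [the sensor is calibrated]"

S1: Formalization: (~H -> Q) -> ((~W & Q) nand ~W)

~H = ~T = F
~H -> Q = F -> F = T
~W = ~F = T
~W & Q = T & F = F
~W = ~F = T
(~W & Q) nand ~W = F nand T = T
(~H -> Q) -> ((~W & Q) nand ~W) = T -> T = T
Thus S1 is true.

S2: Formalization: ~(W xor ~H) | Q

~H = ~T = F
W xor ~H = F xor F = F
~(W xor ~H) = ~F = T
~(W xor ~H) | Q = T | F = T
Hence S2 is true.

Count: 2.

2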